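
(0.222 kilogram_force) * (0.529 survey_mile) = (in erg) 1.853e+10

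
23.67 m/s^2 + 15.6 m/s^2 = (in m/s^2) 39.27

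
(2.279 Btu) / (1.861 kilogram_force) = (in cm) 1.318e+04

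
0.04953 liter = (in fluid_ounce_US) 1.675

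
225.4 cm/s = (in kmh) 8.114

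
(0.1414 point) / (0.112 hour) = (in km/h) 4.454e-07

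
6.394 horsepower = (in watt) 4768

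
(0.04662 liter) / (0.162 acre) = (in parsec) 2.305e-24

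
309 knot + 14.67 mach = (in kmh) 1.855e+04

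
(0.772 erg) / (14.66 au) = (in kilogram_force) 3.59e-21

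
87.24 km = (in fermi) 8.724e+19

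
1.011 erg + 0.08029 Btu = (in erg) 8.471e+08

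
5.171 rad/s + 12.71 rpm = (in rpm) 62.09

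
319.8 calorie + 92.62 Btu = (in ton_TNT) 2.368e-05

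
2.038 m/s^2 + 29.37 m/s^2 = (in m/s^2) 31.41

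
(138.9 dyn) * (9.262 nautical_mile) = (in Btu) 0.02258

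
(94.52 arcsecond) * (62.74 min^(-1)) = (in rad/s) 0.0004792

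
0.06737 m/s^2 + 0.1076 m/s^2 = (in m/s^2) 0.175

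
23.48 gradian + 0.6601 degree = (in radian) 0.3803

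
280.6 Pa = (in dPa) 2806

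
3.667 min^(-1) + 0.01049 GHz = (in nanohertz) 1.049e+16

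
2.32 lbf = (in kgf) 1.052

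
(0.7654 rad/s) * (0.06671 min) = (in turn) 0.4876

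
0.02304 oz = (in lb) 0.00144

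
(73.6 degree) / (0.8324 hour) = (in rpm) 0.004093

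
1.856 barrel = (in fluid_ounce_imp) 1.039e+04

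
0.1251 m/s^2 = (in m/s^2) 0.1251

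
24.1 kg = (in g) 2.41e+04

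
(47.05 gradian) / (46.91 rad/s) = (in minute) 0.0002626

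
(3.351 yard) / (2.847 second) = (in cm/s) 107.6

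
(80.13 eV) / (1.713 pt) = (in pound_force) 4.776e-15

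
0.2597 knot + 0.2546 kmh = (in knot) 0.3972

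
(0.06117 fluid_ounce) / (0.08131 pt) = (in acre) 1.558e-05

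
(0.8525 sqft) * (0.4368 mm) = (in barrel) 0.0002176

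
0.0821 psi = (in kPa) 0.5661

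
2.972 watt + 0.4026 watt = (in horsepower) 0.004525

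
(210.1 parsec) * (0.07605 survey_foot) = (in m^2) 1.503e+17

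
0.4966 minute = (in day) 0.0003449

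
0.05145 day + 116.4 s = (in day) 0.0528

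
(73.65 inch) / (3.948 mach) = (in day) 1.611e-08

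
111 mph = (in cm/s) 4962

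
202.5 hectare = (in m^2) 2.025e+06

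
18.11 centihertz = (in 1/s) 0.1811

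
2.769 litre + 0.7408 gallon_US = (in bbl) 0.03505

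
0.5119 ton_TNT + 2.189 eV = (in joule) 2.142e+09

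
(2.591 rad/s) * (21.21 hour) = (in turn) 3.149e+04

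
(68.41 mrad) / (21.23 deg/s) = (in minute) 0.003077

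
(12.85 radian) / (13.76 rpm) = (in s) 8.918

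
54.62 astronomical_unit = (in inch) 3.217e+14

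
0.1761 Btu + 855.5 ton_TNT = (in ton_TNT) 855.5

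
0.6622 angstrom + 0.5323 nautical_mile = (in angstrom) 9.858e+12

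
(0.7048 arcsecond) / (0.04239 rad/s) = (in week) 1.333e-10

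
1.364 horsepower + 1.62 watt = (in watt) 1019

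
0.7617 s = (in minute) 0.0127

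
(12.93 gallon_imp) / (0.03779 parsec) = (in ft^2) 5.426e-16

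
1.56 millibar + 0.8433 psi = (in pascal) 5970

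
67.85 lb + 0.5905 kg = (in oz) 1106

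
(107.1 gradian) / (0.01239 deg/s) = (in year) 0.0002467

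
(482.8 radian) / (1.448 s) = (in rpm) 3184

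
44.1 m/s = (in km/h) 158.8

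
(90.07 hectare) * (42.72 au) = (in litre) 5.756e+21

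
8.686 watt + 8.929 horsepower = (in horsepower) 8.941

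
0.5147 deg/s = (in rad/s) 0.008983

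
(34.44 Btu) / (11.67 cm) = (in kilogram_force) 3.175e+04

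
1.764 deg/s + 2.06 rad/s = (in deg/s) 119.8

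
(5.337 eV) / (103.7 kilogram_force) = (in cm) 8.408e-20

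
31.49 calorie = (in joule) 131.8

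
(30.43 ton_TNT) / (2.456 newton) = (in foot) 1.701e+11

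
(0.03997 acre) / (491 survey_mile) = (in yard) 0.0002239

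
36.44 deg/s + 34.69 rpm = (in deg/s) 244.6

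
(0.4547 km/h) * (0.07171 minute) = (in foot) 1.783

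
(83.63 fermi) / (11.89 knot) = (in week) 2.261e-20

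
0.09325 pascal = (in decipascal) 0.9325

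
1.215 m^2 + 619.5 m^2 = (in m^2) 620.7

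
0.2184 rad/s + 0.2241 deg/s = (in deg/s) 12.74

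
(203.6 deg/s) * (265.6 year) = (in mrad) 2.976e+13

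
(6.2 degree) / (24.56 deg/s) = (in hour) 7.012e-05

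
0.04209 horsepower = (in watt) 31.39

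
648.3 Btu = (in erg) 6.84e+12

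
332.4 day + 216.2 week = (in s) 1.595e+08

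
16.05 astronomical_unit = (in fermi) 2.401e+27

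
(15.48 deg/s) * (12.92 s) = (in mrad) 3491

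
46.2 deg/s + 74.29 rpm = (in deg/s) 491.9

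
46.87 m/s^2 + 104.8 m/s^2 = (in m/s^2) 151.7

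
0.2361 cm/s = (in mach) 6.934e-06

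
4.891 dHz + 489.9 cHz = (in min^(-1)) 323.3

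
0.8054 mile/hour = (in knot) 0.6999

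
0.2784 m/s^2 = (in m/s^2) 0.2784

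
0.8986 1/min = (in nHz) 1.498e+07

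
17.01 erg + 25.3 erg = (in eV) 2.641e+13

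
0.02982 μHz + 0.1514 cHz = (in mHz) 1.514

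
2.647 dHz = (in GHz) 2.647e-10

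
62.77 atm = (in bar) 63.6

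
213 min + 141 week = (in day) 987.1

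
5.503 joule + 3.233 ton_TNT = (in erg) 1.353e+17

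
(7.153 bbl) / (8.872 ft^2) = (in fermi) 1.38e+15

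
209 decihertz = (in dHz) 209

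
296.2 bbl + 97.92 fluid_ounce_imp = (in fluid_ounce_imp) 1.658e+06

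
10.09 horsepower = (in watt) 7524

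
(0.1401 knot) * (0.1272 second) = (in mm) 9.168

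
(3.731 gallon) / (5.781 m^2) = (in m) 0.002443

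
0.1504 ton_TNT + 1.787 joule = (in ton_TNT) 0.1504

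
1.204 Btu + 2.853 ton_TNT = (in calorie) 2.853e+09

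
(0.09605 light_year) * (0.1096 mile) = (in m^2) 1.603e+17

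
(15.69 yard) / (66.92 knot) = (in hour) 0.0001158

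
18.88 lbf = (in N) 83.98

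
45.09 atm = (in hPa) 4.569e+04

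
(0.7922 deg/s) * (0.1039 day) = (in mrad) 1.241e+05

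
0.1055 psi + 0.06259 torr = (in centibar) 0.7357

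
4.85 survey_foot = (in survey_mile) 0.0009186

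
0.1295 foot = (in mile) 2.453e-05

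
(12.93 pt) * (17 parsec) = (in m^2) 2.393e+15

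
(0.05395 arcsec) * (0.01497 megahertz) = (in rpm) 0.03739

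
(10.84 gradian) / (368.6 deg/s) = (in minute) 0.0004411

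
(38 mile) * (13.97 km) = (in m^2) 8.543e+08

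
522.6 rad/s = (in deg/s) 2.994e+04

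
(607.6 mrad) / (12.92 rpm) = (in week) 7.425e-07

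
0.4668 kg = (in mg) 4.668e+05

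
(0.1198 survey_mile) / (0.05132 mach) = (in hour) 0.003065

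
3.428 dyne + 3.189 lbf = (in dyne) 1.419e+06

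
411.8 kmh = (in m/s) 114.4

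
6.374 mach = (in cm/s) 2.17e+05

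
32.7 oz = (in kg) 0.927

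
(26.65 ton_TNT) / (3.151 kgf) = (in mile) 2.242e+06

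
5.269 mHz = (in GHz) 5.269e-12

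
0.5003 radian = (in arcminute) 1720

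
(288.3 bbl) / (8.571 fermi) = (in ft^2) 5.756e+16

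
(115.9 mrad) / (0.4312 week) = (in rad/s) 4.444e-07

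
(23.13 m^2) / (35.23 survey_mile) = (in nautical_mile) 2.203e-07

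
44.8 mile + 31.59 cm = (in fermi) 7.21e+19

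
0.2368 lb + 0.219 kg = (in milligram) 3.264e+05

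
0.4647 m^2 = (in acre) 0.0001148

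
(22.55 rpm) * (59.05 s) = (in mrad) 1.394e+05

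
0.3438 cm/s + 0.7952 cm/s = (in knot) 0.02214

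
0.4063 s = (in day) 4.703e-06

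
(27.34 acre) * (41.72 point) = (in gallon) 4.302e+05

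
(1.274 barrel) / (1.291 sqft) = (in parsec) 5.473e-17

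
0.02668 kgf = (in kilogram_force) 0.02668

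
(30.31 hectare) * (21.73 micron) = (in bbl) 41.43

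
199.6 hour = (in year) 0.02279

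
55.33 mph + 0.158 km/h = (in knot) 48.17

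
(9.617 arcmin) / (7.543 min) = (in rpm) 5.903e-05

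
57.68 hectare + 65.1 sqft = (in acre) 142.5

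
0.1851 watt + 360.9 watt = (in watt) 361.1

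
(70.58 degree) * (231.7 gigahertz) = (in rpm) 2.726e+12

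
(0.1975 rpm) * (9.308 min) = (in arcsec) 2.382e+06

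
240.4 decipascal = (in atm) 0.0002373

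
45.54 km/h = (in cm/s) 1265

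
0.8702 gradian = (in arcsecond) 2819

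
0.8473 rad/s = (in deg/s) 48.55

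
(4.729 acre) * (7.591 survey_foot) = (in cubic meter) 4.428e+04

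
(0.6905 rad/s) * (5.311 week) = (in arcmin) 7.625e+09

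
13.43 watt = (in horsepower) 0.01801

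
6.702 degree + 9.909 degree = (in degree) 16.61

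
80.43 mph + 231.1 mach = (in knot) 1.53e+05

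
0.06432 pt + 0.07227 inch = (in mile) 1.155e-06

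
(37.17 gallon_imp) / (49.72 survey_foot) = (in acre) 2.755e-06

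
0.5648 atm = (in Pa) 5.723e+04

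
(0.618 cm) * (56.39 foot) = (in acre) 2.625e-05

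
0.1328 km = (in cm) 1.328e+04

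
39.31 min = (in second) 2359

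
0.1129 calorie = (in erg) 4.724e+06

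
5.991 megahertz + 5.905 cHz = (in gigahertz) 0.005991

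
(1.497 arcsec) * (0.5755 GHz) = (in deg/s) 2.393e+05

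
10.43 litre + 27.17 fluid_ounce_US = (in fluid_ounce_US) 379.9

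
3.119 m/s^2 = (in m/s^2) 3.119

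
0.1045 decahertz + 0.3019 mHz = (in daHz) 0.1045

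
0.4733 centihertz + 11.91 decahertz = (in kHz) 0.1191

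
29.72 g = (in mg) 2.972e+04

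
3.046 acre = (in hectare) 1.233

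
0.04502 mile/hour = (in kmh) 0.07245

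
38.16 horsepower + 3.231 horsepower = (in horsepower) 41.39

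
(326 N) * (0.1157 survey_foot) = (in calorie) 2.748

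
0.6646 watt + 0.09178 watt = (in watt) 0.7564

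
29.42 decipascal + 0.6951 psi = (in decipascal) 4.795e+04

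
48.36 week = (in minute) 4.875e+05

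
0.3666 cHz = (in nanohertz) 3.666e+06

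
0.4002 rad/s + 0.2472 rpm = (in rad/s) 0.4261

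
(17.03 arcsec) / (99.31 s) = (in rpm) 7.939e-06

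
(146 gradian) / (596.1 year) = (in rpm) 1.165e-09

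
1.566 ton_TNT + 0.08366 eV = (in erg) 6.552e+16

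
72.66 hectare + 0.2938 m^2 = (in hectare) 72.66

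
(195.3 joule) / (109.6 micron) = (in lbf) 4.006e+05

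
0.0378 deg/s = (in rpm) 0.0063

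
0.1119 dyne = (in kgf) 1.141e-07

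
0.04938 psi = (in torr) 2.554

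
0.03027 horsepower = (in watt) 22.57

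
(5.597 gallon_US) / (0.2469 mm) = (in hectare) 0.008581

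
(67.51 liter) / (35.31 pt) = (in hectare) 0.000542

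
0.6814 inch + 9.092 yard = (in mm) 8331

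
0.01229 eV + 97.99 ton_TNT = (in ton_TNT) 97.99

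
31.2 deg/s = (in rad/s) 0.5445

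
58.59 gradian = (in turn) 0.1465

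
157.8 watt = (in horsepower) 0.2116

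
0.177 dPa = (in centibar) 1.77e-05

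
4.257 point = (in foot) 0.004927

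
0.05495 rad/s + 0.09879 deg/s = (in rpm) 0.5412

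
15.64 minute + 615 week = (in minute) 6.199e+06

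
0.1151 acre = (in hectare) 0.04658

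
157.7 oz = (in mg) 4.471e+06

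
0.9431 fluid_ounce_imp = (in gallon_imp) 0.005894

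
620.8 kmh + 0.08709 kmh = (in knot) 335.3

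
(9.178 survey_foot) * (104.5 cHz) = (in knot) 5.683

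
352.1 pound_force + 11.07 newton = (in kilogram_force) 160.8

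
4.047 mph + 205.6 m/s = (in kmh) 746.7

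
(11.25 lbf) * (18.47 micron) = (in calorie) 0.0002209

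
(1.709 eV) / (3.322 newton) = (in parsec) 2.671e-36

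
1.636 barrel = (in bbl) 1.636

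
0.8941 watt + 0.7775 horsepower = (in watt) 580.7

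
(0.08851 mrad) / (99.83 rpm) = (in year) 2.685e-13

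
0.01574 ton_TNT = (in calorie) 1.574e+07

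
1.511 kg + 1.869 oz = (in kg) 1.564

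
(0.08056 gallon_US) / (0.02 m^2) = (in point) 43.22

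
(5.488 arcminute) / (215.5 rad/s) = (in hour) 2.058e-09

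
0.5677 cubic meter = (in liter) 567.7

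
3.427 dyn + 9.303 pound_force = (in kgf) 4.22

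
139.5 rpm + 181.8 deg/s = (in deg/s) 1019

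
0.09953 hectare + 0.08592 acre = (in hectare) 0.1343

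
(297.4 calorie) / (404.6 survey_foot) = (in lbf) 2.268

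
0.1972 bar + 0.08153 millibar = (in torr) 148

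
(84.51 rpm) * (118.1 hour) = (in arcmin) 1.293e+10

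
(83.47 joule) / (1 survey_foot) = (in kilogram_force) 27.93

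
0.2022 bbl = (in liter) 32.15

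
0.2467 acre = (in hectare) 0.09984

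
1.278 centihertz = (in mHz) 12.78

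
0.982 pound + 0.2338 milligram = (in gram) 445.4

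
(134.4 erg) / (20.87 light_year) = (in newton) 6.807e-23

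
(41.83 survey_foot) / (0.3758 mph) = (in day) 0.0008784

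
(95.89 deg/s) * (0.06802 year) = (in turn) 5.714e+05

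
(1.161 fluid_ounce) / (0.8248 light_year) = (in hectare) 4.4e-25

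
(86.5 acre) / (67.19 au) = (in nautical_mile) 1.88e-11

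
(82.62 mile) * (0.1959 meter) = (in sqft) 2.804e+05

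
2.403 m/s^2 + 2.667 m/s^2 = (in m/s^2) 5.07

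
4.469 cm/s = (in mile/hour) 0.09997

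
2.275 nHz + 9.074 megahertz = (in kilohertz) 9074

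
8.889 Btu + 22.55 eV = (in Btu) 8.889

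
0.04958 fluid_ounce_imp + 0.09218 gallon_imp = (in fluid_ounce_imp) 14.8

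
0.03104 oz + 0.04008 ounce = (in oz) 0.07112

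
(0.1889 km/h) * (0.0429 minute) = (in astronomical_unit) 9.028e-13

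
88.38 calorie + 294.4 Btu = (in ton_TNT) 7.433e-05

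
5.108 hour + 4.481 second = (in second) 1.839e+04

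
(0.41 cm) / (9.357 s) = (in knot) 0.0008517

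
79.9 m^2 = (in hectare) 0.00799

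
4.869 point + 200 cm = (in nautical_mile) 0.001081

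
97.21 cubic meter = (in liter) 9.721e+04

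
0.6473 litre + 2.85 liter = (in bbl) 0.022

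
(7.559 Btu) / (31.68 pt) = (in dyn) 7.136e+10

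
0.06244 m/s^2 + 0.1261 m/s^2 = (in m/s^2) 0.1885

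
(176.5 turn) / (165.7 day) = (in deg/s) 0.004438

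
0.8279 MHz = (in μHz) 8.279e+11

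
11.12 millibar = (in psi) 0.1613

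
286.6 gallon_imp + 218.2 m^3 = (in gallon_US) 5.799e+04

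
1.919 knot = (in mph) 2.208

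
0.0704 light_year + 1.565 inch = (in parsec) 0.02158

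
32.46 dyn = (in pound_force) 7.297e-05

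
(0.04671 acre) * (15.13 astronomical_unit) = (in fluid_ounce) 1.447e+19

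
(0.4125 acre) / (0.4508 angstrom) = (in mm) 3.703e+16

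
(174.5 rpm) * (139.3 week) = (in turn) 2.45e+08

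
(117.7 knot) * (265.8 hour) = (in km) 5.794e+04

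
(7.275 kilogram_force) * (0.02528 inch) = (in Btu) 4.342e-05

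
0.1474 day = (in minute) 212.3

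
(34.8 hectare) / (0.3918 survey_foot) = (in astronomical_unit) 1.948e-05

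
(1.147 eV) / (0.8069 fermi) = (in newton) 0.0002277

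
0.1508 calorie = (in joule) 0.6309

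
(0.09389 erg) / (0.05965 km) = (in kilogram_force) 1.605e-11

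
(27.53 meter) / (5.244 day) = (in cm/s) 0.006076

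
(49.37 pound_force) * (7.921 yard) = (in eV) 9.928e+21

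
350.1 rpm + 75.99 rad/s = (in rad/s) 112.7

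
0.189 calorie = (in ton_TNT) 1.89e-10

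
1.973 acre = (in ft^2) 8.594e+04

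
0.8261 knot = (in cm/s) 42.5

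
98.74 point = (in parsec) 1.129e-18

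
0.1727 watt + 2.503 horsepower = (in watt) 1867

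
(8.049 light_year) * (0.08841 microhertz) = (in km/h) 2.424e+10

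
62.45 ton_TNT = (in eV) 1.631e+30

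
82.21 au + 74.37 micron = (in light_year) 0.0013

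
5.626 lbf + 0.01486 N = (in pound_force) 5.629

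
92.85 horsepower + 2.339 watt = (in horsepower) 92.85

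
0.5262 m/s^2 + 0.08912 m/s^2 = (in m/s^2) 0.6153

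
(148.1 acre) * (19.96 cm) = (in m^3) 1.196e+05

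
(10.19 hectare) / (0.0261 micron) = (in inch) 1.537e+14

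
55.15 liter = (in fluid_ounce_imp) 1941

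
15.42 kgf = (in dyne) 1.512e+07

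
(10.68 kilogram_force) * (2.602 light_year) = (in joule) 2.578e+18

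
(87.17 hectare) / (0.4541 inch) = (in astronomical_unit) 0.0005052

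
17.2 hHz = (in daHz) 172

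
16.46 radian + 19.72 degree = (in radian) 16.8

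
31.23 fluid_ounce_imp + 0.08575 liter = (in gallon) 0.2571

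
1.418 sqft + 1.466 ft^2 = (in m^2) 0.2679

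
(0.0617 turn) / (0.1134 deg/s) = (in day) 0.002267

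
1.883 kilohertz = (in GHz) 1.883e-06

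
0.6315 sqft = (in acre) 1.45e-05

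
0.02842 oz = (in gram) 0.8057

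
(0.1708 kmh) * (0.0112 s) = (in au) 3.552e-15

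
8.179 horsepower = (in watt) 6099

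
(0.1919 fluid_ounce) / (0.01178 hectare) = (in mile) 2.994e-11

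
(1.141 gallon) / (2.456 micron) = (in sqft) 1.893e+04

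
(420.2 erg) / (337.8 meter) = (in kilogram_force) 1.268e-08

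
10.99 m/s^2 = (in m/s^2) 10.99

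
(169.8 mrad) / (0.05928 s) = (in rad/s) 2.864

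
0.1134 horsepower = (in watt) 84.56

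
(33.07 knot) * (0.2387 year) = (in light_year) 1.354e-08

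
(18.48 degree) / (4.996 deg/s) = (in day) 4.281e-05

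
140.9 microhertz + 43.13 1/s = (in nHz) 4.313e+10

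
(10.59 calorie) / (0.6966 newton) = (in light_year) 6.723e-15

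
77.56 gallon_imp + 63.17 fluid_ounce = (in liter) 354.5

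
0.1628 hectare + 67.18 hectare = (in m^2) 6.734e+05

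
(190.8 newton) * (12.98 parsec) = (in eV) 4.77e+38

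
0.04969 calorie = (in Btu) 0.0001971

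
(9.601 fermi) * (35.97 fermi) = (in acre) 8.534e-32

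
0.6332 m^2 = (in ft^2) 6.816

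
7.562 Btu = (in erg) 7.978e+10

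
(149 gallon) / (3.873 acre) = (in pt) 0.102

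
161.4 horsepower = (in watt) 1.204e+05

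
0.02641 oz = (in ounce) 0.02641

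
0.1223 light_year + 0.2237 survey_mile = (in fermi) 1.157e+30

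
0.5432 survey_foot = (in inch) 6.518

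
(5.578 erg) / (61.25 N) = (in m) 9.107e-09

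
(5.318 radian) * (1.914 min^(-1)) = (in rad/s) 0.1696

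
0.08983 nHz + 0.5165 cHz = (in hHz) 5.165e-05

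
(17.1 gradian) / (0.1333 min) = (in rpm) 0.3207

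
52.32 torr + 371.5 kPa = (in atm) 3.735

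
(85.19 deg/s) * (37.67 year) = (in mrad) 1.766e+12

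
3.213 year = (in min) 1.689e+06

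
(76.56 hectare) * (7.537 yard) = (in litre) 5.276e+09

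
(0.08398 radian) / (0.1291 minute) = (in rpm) 0.1035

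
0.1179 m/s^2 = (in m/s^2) 0.1179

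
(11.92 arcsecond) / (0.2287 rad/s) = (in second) 0.0002527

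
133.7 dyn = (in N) 0.001337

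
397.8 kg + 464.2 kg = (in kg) 862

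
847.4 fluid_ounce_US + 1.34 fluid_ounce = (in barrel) 0.1579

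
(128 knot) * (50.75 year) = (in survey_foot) 3.458e+11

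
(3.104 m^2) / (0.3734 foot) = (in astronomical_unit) 1.823e-10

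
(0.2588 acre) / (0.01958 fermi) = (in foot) 1.755e+20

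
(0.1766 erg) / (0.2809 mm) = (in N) 6.287e-05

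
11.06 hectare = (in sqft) 1.19e+06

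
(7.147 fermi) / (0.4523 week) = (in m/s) 2.613e-20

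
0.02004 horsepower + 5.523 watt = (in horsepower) 0.02745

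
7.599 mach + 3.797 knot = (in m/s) 2589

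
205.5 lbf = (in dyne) 9.141e+07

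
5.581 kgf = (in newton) 54.73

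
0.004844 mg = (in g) 4.844e-06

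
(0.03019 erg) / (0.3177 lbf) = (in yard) 2.336e-09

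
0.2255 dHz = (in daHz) 0.002255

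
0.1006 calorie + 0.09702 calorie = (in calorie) 0.1976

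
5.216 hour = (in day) 0.2173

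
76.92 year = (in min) 4.043e+07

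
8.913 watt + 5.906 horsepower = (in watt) 4413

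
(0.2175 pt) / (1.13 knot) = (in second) 0.000132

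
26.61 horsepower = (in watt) 1.984e+04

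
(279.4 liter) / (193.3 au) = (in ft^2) 1.04e-13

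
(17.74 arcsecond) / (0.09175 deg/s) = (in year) 1.703e-09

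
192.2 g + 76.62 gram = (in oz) 9.482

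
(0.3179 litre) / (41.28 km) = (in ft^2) 8.289e-08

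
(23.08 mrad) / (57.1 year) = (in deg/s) 7.344e-10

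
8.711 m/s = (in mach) 0.02558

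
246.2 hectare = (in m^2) 2.462e+06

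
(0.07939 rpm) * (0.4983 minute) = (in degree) 14.24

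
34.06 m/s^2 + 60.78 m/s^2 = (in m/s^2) 94.84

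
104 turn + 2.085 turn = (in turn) 106.1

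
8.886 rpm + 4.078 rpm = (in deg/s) 77.78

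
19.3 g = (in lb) 0.04255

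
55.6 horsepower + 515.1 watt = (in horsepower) 56.29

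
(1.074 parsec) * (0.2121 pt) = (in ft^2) 2.669e+13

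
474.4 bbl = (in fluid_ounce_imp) 2.655e+06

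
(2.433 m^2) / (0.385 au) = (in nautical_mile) 2.281e-14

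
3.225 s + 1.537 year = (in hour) 1.346e+04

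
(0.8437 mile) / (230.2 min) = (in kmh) 0.3539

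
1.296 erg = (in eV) 8.089e+11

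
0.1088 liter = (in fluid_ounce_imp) 3.829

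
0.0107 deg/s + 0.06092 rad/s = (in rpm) 0.5835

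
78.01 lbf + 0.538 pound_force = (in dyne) 3.494e+07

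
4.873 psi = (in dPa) 3.36e+05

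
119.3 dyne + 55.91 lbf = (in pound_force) 55.91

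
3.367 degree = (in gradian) 3.741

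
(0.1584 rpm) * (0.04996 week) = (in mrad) 5.012e+05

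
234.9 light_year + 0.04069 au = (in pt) 6.3e+21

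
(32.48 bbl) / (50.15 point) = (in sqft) 3142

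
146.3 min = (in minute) 146.3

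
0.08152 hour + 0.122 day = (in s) 1.083e+04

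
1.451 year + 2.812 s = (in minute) 7.626e+05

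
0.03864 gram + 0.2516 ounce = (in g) 7.171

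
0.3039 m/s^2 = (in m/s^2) 0.3039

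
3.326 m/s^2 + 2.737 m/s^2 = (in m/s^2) 6.063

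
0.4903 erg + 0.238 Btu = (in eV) 1.567e+21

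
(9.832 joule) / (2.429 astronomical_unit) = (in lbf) 6.083e-12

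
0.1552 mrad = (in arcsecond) 32.01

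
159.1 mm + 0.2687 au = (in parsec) 1.303e-06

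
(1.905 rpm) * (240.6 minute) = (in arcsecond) 5.94e+08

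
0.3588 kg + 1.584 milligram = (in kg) 0.3588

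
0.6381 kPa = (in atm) 0.006298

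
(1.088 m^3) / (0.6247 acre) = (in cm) 0.04304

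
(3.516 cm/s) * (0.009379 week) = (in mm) 1.994e+05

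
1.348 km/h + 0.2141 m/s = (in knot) 1.144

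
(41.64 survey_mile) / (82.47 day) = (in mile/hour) 0.02104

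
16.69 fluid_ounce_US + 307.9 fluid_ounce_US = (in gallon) 2.536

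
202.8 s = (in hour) 0.05633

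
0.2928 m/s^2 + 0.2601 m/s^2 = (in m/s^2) 0.5529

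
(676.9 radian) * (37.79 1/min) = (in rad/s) 426.3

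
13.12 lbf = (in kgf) 5.951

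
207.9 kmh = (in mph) 129.2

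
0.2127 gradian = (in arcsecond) 689.1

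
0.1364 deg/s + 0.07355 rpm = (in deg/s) 0.5777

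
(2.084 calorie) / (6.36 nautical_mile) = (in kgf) 7.549e-05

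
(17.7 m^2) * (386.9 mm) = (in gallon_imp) 1506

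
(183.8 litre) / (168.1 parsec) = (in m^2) 3.543e-20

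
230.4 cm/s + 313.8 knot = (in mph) 366.3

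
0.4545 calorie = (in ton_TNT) 4.545e-10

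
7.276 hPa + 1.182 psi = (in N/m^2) 8877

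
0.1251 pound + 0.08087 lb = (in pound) 0.206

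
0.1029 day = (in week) 0.0147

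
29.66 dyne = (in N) 0.0002966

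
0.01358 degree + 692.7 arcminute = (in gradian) 12.84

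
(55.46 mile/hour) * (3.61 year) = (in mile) 1.754e+06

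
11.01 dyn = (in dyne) 11.01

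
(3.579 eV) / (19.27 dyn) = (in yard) 3.254e-15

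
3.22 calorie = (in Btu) 0.01277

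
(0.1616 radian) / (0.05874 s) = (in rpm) 26.27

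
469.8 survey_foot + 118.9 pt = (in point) 4.06e+05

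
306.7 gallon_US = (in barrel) 7.302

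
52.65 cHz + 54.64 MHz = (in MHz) 54.64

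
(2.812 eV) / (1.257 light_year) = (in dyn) 3.788e-30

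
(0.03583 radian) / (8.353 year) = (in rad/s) 1.36e-10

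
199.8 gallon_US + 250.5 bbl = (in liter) 4.058e+04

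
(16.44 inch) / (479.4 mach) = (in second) 2.558e-06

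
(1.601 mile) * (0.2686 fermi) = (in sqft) 7.449e-12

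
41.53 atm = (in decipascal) 4.208e+07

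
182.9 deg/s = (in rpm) 30.48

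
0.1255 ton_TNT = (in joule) 5.251e+08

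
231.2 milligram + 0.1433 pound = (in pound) 0.1438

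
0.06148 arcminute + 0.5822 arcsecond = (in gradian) 0.001318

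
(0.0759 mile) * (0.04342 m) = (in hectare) 0.0005304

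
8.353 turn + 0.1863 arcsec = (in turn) 8.353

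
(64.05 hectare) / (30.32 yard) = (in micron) 2.31e+10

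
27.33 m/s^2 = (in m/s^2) 27.33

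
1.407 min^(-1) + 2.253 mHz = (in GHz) 2.57e-11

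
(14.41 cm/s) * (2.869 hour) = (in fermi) 1.488e+18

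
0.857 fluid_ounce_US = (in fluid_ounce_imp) 0.892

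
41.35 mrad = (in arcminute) 142.2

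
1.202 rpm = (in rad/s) 0.1259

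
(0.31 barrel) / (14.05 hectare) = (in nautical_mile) 1.894e-10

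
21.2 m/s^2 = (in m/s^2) 21.2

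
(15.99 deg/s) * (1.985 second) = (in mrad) 554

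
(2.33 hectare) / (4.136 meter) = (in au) 3.766e-08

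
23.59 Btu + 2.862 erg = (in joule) 2.489e+04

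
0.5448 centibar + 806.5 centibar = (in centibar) 807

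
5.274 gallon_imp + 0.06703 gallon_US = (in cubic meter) 0.02423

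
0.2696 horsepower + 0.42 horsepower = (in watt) 514.2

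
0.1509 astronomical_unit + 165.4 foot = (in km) 2.257e+07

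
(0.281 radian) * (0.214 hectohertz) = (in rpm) 57.42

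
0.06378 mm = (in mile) 3.963e-08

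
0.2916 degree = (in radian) 0.005089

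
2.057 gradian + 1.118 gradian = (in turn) 0.007938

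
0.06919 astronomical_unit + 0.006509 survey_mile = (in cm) 1.035e+12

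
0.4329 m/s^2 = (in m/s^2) 0.4329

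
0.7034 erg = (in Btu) 6.667e-11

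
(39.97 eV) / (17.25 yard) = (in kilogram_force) 4.14e-20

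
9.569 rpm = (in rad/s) 1.002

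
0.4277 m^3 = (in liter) 427.7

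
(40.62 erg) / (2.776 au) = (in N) 9.781e-18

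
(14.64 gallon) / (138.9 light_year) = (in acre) 1.042e-23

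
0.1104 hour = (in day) 0.0046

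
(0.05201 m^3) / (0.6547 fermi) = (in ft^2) 8.551e+14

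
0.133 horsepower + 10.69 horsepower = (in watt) 8071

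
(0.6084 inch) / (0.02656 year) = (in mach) 5.418e-11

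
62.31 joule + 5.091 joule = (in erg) 6.74e+08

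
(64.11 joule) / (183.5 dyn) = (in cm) 3.494e+06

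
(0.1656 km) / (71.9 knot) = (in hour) 0.001244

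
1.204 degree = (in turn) 0.003344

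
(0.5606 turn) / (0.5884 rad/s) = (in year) 1.898e-07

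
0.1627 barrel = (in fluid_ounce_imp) 910.4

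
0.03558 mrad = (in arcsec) 7.339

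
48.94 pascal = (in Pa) 48.94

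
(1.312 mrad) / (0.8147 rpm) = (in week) 2.543e-08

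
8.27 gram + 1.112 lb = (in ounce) 18.08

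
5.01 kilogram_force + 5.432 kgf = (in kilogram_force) 10.44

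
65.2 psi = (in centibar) 449.5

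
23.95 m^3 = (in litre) 2.395e+04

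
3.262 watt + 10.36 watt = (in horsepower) 0.01827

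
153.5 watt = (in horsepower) 0.2058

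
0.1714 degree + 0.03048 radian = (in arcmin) 115.1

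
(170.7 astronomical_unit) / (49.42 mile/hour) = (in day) 1.338e+07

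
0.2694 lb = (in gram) 122.2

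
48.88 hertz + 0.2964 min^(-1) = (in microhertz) 4.888e+07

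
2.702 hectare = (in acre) 6.677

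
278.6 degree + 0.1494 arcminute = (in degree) 278.6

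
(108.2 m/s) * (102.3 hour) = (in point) 1.13e+11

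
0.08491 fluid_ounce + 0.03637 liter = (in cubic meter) 3.888e-05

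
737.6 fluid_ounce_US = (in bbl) 0.1372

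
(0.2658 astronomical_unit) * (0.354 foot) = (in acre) 1.06e+06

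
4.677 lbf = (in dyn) 2.08e+06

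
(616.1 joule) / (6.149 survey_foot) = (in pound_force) 73.9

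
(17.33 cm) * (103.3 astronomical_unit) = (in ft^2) 2.883e+13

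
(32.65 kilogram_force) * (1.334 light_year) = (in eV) 2.522e+37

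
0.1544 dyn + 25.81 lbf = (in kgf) 11.71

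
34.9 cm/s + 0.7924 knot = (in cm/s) 75.66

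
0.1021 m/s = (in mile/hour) 0.2284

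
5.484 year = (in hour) 4.804e+04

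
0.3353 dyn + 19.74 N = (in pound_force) 4.438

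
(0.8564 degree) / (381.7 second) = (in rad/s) 3.916e-05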